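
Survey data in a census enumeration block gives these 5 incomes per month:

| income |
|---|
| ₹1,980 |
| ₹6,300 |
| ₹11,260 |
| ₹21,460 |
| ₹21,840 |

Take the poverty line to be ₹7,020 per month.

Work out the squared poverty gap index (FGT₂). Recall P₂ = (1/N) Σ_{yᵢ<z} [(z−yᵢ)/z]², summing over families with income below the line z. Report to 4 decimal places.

0.1052

Incomes under z: ₹1,980, ₹6,300 (q = 2 of N = 5).
Relative gaps: (7020−1980)/7020 = 0.7179; (7020−6300)/7020 = 0.1026.
Squared: 0.5155; 0.0105.
Sum = 0.525970; P₂ = 0.525970 / 5 = 0.1052.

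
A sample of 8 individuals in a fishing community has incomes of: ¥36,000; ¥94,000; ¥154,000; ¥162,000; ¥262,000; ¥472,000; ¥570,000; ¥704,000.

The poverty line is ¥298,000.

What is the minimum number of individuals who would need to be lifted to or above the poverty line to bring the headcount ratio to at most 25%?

3

Currently q = 5 of N = 8 are below the line (H = 0.625).
A headcount ratio of at most 25% allows at most ⌊0.25 × 8⌋ = 2 poor individuals.
So at least 5 − 2 = 3 must be lifted.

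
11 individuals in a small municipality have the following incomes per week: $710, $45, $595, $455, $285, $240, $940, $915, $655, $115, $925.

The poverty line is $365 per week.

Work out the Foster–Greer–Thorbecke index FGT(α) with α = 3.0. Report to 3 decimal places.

0.095

Poor units: $45, $115, $240, $285 (q = 4 of N = 11).
Normalized shortfalls: (365−45)/365 = 0.8767; (365−115)/365 = 0.6849; (365−240)/365 = 0.3425; (365−285)/365 = 0.2192.
Raised to α = 3.0: 0.67386; 0.32132; 0.04017; 0.01053.
Sum = 1.045880; FGT(3.0) = 1.045880 / 11 = 0.095.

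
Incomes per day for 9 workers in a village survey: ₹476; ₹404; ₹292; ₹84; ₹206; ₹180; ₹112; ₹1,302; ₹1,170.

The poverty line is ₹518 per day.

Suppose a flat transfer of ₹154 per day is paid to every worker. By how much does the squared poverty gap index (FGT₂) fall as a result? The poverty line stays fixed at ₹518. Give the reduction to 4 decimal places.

0.1759

Before: below the line — ₹84, ₹112, ₹180, ₹206, ₹292, ₹404, ₹476; squared poverty gap index (FGT₂) = 0.261134.
After the ₹154 transfer: below the line — ₹238, ₹266, ₹334, ₹360, ₹446; squared poverty gap index (FGT₂) = 0.085265.
Reduction = 0.261134 − 0.085265 = 0.1759.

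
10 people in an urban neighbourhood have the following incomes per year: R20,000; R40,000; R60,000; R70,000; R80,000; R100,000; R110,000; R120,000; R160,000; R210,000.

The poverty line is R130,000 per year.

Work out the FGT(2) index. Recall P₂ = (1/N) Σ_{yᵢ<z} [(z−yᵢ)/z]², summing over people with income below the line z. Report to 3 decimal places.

Below the line: R20,000, R40,000, R60,000, R70,000, R80,000, R100,000, R110,000, R120,000 (q = 8 of N = 10).
Gap ratios (z−y)/z: (130000−20000)/130000 = 0.8462; (130000−40000)/130000 = 0.6923; (130000−60000)/130000 = 0.5385; (130000−70000)/130000 = 0.4615; (130000−80000)/130000 = 0.3846; (130000−100000)/130000 = 0.2308; (130000−110000)/130000 = 0.1538; (130000−120000)/130000 = 0.0769.
Squared: 0.7160; 0.4793; 0.2899; 0.2130; 0.1479; 0.0533; 0.0237; 0.0059.
Sum = 1.928994; P₂ = 1.928994 / 10 = 0.193.

0.193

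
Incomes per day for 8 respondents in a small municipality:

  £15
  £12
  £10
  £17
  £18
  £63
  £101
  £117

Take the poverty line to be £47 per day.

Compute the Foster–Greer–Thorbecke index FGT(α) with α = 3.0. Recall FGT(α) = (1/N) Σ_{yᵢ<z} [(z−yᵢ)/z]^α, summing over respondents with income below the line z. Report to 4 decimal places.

Below z: £10, £12, £15, £17, £18 (q = 5 of N = 8).
Shortfall ratios: (47−10)/47 = 0.7872; (47−12)/47 = 0.7447; (47−15)/47 = 0.6809; (47−17)/47 = 0.6383; (47−18)/47 = 0.6170.
Raised to α = 3.0: 0.48788; 0.41296; 0.31561; 0.26006; 0.23491.
Sum = 1.711422; FGT(3.0) = 1.711422 / 8 = 0.2139.

0.2139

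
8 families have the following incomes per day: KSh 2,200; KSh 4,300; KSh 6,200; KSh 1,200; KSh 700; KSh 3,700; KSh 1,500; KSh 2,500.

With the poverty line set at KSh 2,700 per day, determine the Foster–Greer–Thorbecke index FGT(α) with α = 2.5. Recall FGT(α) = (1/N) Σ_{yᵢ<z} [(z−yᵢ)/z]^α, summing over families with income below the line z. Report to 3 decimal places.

0.106

Below the line: KSh 700, KSh 1,200, KSh 1,500, KSh 2,200, KSh 2,500 (q = 5 of N = 8).
Relative gaps: (2700−700)/2700 = 0.7407; (2700−1200)/2700 = 0.5556; (2700−1500)/2700 = 0.4444; (2700−2200)/2700 = 0.1852; (2700−2500)/2700 = 0.0741.
Raised to α = 2.5: 0.47224; 0.23005; 0.13169; 0.01476; 0.00149.
Sum = 0.850229; FGT(2.5) = 0.850229 / 8 = 0.106.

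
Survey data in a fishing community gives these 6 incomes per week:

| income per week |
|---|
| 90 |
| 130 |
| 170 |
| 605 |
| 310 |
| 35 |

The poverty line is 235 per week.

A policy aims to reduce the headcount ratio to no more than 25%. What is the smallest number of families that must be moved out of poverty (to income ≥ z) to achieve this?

3

4 of the 6 families are poor, so H = 4/6 = 0.667.
A headcount ratio of at most 25% allows at most ⌊0.25 × 6⌋ = 1 poor families.
So at least 4 − 1 = 3 must be lifted.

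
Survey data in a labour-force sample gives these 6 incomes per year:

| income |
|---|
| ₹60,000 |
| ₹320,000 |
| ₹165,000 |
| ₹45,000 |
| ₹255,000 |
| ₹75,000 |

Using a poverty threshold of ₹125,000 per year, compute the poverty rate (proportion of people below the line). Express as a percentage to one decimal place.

50.0%

3 of the 6 people have income below ₹125,000.
H = 3/6 = 50.0%.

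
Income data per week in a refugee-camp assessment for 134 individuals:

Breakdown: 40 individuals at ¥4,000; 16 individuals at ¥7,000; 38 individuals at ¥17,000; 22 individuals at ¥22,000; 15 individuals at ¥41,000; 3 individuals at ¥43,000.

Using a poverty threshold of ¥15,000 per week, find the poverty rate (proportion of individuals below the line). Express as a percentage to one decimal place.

41.8%

56 of the 134 individuals have income below ¥15,000.
H = 56/134 = 41.8%.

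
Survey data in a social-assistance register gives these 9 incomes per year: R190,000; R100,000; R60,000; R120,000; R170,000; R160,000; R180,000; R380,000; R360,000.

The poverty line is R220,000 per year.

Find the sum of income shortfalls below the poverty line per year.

R560,000

Incomes under z: R60,000, R100,000, R120,000, R160,000, R170,000, R180,000, R190,000 (q = 7 of N = 9).
Individual gaps: 220000−60000 = 160000; 220000−100000 = 120000; 220000−120000 = 100000; 220000−160000 = 60000; 220000−170000 = 50000; 220000−180000 = 40000; 220000−190000 = 30000.
Aggregate gap = R560,000.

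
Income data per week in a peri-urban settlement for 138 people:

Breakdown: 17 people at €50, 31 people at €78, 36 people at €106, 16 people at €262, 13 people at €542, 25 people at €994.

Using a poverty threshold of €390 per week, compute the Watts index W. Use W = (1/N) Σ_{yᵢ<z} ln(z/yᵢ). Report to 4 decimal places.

1.0005

Poor units: 17×€50, 31×€78, 36×€106, 16×€262 (q = 100 of N = 138).
ln(z/y) terms: ln(390/50) = 2.0541 (×17); ln(390/78) = 1.6094 (×31); ln(390/106) = 1.3027 (×36); ln(390/262) = 0.3978 (×16).
W = 138.074990 / 138 = 1.0005.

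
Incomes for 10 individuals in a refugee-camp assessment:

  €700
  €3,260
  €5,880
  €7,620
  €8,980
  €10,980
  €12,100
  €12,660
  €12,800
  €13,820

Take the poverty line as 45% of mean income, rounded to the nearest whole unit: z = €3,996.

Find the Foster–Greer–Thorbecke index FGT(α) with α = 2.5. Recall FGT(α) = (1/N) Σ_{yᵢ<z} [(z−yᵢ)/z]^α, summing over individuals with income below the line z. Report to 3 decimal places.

Incomes under z: €700, €3,260 (q = 2 of N = 10).
Shortfall ratios: (3996−700)/3996 = 0.8248; (3996−3260)/3996 = 0.1842.
Raised to α = 2.5: 0.61788; 0.01456.
Sum = 0.632439; FGT(2.5) = 0.632439 / 10 = 0.063.

0.063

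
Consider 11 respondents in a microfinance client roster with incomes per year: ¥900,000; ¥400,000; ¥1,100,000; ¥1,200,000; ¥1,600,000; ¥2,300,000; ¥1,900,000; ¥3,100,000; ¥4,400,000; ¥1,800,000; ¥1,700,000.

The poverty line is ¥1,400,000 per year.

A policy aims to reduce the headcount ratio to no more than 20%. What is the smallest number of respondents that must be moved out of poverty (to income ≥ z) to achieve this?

Currently q = 4 of N = 11 are below the line (H = 0.364).
A headcount ratio of at most 20% allows at most ⌊0.20 × 11⌋ = 2 poor respondents.
So at least 4 − 2 = 2 must be lifted.

2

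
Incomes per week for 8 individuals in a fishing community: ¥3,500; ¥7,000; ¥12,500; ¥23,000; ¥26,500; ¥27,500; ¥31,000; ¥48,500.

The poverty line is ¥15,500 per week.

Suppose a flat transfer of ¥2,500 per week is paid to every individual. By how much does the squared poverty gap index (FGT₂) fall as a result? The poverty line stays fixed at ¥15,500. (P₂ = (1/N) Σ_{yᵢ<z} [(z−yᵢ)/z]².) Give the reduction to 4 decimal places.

0.0514

Before: below the line — ¥3,500, ¥7,000, ¥12,500; squared poverty gap index (FGT₂) = 0.117196.
After the ¥2,500 transfer: below the line — ¥6,000, ¥9,500, ¥15,000; squared poverty gap index (FGT₂) = 0.065817.
Reduction = 0.117196 − 0.065817 = 0.0514.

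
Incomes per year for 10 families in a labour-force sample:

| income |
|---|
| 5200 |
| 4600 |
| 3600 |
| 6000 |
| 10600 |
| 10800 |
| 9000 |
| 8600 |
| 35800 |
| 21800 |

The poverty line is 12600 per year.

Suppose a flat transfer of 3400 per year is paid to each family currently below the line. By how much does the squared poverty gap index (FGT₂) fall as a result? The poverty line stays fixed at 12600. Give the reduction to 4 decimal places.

0.1262

Before: below the line — 3600, 4600, 5200, 6000, 8600, 9000, 10600, 10800; squared poverty gap index (FGT₂) = 0.176064.
After the 3400 transfer: below the line — 7000, 8000, 8600, 9400, 12000, 12400; squared poverty gap index (FGT₂) = 0.049861.
Reduction = 0.176064 − 0.049861 = 0.1262.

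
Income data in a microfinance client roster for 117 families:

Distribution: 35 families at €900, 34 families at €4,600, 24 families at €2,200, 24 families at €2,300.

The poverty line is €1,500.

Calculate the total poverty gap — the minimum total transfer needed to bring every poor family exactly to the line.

Below z: 35×€900 (q = 35 of N = 117).
Individual gaps: 35×(1500−900) = 21000.
Aggregate gap = €21,000.

€21,000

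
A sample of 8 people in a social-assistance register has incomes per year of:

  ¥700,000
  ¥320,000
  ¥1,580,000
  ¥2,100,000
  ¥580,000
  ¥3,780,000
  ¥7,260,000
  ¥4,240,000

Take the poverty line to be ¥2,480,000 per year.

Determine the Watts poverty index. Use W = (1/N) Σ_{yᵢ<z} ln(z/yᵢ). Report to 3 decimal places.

Below z: ¥320,000, ¥580,000, ¥700,000, ¥1,580,000, ¥2,100,000 (q = 5 of N = 8).
Log gaps: ln(2480000/320000) = 2.0477; ln(2480000/580000) = 1.4530; ln(2480000/700000) = 1.2649; ln(2480000/1580000) = 0.4508; ln(2480000/2100000) = 0.1663.
W = 5.382767 / 8 = 0.673.

0.673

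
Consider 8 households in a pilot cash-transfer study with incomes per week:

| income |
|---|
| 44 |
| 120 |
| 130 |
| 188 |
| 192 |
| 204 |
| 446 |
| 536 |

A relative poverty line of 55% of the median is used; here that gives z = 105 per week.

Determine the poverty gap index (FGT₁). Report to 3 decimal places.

0.073

Below the line: 44 (q = 1 of N = 8).
Gap ratios (z−y)/z: (105−44)/105 = 0.5810.
Sum of shortfalls = 0.580952; P₁ averages over all N: 0.580952 / 8 = 0.073.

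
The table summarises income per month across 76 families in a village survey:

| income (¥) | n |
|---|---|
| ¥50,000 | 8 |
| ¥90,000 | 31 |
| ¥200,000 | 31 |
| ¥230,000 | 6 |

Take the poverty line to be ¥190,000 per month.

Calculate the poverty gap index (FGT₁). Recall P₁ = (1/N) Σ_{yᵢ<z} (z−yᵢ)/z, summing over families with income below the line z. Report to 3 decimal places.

Below z: 8×¥50,000, 31×¥90,000 (q = 39 of N = 76).
Relative gaps: (190000−50000)/190000 = 0.7368 (×8); (190000−90000)/190000 = 0.5263 (×31).
Σ = 22.210526. Dividing by the full population N = 76 gives P₁ = 0.292.

0.292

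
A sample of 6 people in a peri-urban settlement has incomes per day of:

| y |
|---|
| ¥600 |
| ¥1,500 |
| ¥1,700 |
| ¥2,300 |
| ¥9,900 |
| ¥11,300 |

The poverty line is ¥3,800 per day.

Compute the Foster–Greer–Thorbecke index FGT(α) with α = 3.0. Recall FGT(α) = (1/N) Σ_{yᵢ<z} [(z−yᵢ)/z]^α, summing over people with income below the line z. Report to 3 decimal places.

Below the line: ¥600, ¥1,500, ¥1,700, ¥2,300 (q = 4 of N = 6).
Gap ratios (z−y)/z: (3800−600)/3800 = 0.8421; (3800−1500)/3800 = 0.6053; (3800−1700)/3800 = 0.5526; (3800−2300)/3800 = 0.3947.
Raised to α = 3.0: 0.59717; 0.22173; 0.16877; 0.06151.
Sum = 1.049187; FGT(3.0) = 1.049187 / 6 = 0.175.

0.175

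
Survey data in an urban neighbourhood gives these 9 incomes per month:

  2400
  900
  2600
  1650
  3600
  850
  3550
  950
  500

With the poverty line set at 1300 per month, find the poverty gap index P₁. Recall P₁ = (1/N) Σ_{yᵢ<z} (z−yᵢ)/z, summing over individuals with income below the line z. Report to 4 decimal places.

Poor units: 500, 850, 900, 950 (q = 4 of N = 9).
Gap ratios (z−y)/z: (1300−500)/1300 = 0.6154; (1300−850)/1300 = 0.3462; (1300−900)/1300 = 0.3077; (1300−950)/1300 = 0.2692.
Σ = 1.538462. Dividing by the full population N = 9 gives P₁ = 0.1709.

0.1709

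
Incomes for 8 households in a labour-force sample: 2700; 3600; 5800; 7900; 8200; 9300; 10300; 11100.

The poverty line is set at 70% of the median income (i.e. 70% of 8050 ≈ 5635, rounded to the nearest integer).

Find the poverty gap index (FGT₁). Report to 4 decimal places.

0.1102

Incomes under z: 2700, 3600 (q = 2 of N = 8).
Gap ratios (z−y)/z: (5635−2700)/5635 = 0.5209; (5635−3600)/5635 = 0.3611.
Sum of shortfalls = 0.881988; P₁ averages over all N: 0.881988 / 8 = 0.1102.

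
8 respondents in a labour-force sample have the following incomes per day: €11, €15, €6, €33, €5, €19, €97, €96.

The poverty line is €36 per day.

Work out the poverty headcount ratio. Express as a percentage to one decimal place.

75.0%

6 of the 8 respondents have income below €36.
H = 6/8 = 75.0%.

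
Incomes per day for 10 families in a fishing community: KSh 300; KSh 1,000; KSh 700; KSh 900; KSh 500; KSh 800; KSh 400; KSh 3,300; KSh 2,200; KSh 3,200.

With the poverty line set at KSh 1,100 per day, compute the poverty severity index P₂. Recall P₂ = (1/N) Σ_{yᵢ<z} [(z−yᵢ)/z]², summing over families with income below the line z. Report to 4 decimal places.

0.1479

Below z: KSh 300, KSh 400, KSh 500, KSh 700, KSh 800, KSh 900, KSh 1,000 (q = 7 of N = 10).
Relative gaps: (1100−300)/1100 = 0.7273; (1100−400)/1100 = 0.6364; (1100−500)/1100 = 0.5455; (1100−700)/1100 = 0.3636; (1100−800)/1100 = 0.2727; (1100−900)/1100 = 0.1818; (1100−1000)/1100 = 0.0909.
Squared: 0.5289; 0.4050; 0.2975; 0.1322; 0.0744; 0.0331; 0.0083.
Sum = 1.479339; P₂ = 1.479339 / 10 = 0.1479.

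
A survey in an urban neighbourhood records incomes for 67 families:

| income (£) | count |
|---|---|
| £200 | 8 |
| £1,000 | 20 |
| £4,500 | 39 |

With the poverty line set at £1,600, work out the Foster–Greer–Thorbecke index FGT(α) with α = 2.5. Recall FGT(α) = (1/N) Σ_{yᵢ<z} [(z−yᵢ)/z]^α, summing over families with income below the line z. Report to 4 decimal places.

Poor units: 8×£200, 20×£1,000 (q = 28 of N = 67).
Shortfall ratios: (1600−200)/1600 = 0.8750 (×8); (1600−1000)/1600 = 0.3750 (×20).
Raised to α = 2.5: 0.71618 (×8); 0.08611 (×20).
Sum = 7.451710; FGT(2.5) = 7.451710 / 67 = 0.1112.

0.1112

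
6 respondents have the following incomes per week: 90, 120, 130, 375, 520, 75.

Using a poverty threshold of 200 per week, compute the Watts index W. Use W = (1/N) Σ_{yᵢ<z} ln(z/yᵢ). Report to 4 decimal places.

Below the line: 75, 90, 120, 130 (q = 4 of N = 6).
Log gaps: ln(200/75) = 0.9808; ln(200/90) = 0.7985; ln(200/120) = 0.5108; ln(200/130) = 0.4308.
W = 2.720945 / 6 = 0.4535.

0.4535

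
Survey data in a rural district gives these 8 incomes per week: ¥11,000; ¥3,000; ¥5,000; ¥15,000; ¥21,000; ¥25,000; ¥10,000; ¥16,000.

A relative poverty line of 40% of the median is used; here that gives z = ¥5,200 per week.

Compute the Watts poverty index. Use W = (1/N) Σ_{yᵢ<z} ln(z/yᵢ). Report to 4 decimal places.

Poor units: ¥3,000, ¥5,000 (q = 2 of N = 8).
ln(z/y) terms: ln(5200/3000) = 0.5500; ln(5200/5000) = 0.0392.
W = 0.589267 / 8 = 0.0737.

0.0737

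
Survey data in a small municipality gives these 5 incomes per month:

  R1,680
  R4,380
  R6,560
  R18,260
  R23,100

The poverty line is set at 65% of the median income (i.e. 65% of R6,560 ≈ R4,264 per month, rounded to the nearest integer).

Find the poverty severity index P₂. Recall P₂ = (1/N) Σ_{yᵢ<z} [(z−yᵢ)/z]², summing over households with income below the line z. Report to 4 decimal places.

Below the line: R1,680 (q = 1 of N = 5).
Gap ratios (z−y)/z: (4264−1680)/4264 = 0.6060.
Squared: 0.3672.
Sum = 0.367241; P₂ = 0.367241 / 5 = 0.0734.

0.0734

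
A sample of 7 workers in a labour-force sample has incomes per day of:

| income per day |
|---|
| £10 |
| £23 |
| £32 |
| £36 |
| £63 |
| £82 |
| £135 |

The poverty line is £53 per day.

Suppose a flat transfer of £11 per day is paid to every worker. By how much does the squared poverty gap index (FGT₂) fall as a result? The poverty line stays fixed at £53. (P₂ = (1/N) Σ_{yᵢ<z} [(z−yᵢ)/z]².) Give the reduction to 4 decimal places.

0.0996

Before: below the line — £10, £23, £32, £36; squared poverty gap index (FGT₂) = 0.176931.
After the £11 transfer: below the line — £21, £34, £43, £47; squared poverty gap index (FGT₂) = 0.077353.
Reduction = 0.176931 − 0.077353 = 0.0996.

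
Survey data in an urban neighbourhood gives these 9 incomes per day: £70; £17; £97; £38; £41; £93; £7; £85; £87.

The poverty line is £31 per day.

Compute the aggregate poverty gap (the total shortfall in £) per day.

£38

Incomes under z: £7, £17 (q = 2 of N = 9).
Individual gaps: 31−7 = 24; 31−17 = 14.
Aggregate gap = £38.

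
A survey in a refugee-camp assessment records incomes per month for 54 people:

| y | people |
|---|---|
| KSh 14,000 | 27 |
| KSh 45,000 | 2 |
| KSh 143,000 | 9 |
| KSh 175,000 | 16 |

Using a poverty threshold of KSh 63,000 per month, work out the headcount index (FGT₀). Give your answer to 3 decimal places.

0.537

29 of the 54 people have income below KSh 63,000.
H = 29/54 = 0.537.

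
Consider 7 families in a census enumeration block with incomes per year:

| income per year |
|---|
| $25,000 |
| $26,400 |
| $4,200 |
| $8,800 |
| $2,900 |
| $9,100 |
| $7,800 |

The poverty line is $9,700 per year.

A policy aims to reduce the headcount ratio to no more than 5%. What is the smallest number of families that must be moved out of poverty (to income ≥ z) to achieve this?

5

5 of the 7 families are poor, so H = 5/7 = 0.714.
A headcount ratio of at most 5% allows at most ⌊0.05 × 7⌋ = 0 poor families.
So at least 5 − 0 = 5 must be lifted.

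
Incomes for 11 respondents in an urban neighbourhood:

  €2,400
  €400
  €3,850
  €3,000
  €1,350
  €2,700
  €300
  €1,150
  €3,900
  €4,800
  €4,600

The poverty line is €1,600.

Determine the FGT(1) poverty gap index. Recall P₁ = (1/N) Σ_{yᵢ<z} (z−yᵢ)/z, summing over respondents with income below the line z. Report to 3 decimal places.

Poor units: €300, €400, €1,150, €1,350 (q = 4 of N = 11).
Gap ratios (z−y)/z: (1600−300)/1600 = 0.8125; (1600−400)/1600 = 0.7500; (1600−1150)/1600 = 0.2812; (1600−1350)/1600 = 0.1562.
Σ = 2.000000. Dividing by the full population N = 11 gives P₁ = 0.182.

0.182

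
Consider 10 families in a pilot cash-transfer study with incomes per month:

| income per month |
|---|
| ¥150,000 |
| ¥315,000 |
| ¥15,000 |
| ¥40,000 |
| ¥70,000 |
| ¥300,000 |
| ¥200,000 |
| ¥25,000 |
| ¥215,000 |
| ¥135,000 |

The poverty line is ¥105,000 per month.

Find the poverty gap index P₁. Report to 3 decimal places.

Incomes under z: ¥15,000, ¥25,000, ¥40,000, ¥70,000 (q = 4 of N = 10).
Shortfall ratios: (105000−15000)/105000 = 0.8571; (105000−25000)/105000 = 0.7619; (105000−40000)/105000 = 0.6190; (105000−70000)/105000 = 0.3333.
Σ = 2.571429. Dividing by the full population N = 10 gives P₁ = 0.257.

0.257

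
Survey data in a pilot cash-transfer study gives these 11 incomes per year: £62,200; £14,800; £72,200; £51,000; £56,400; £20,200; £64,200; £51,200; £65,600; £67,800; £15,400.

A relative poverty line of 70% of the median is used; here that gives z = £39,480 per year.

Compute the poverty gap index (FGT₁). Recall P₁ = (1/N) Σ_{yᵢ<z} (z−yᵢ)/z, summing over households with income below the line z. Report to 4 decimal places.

Poor units: £14,800, £15,400, £20,200 (q = 3 of N = 11).
Shortfall ratios: (39480−14800)/39480 = 0.6251; (39480−15400)/39480 = 0.6099; (39480−20200)/39480 = 0.4883.
Sum of shortfalls = 1.723404; P₁ averages over all N: 1.723404 / 11 = 0.1567.

0.1567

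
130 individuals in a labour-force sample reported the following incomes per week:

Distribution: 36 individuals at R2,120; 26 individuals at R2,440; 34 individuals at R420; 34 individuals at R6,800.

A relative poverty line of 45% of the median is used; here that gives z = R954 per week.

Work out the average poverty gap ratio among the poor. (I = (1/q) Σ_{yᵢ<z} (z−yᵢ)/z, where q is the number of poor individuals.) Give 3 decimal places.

Poor units: 34×R420 (q = 34 of N = 130).
Relative gaps: 0.5597 (×34); sum = 19.031447.
I averages over the q = 34 poor units only: 19.031447 / 34 = 0.560.

0.560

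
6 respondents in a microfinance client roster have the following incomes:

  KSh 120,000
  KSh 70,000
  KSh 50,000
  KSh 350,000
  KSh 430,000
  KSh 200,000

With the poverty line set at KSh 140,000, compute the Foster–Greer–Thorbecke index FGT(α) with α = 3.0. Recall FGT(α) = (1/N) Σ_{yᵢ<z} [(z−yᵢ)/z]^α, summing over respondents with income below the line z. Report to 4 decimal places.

0.0656

Incomes under z: KSh 50,000, KSh 70,000, KSh 120,000 (q = 3 of N = 6).
Relative gaps: (140000−50000)/140000 = 0.6429; (140000−70000)/140000 = 0.5000; (140000−120000)/140000 = 0.1429.
Raised to α = 3.0: 0.26567; 0.12500; 0.00292.
Sum = 0.393586; FGT(3.0) = 0.393586 / 6 = 0.0656.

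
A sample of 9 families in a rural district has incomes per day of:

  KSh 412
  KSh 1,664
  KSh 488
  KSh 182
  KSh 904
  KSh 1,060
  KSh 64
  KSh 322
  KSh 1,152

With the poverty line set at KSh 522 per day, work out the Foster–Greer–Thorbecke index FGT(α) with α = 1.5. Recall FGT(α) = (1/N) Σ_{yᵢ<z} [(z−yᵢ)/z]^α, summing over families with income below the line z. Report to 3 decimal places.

0.189

Below z: KSh 64, KSh 182, KSh 322, KSh 412, KSh 488 (q = 5 of N = 9).
Normalized shortfalls: (522−64)/522 = 0.8774; (522−182)/522 = 0.6513; (522−322)/522 = 0.3831; (522−412)/522 = 0.2107; (522−488)/522 = 0.0651.
Raised to α = 1.5: 0.82185; 0.52567; 0.23716; 0.09673; 0.01662.
Sum = 1.698036; FGT(1.5) = 1.698036 / 9 = 0.189.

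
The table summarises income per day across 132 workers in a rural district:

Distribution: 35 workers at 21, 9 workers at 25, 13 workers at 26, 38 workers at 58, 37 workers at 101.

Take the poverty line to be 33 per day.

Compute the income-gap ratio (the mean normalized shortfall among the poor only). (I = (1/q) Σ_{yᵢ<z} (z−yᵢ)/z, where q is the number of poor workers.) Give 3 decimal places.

Below z: 35×21, 9×25, 13×26 (q = 57 of N = 132).
Shortfall ratios (z−y)/z: 0.3636 (×35), 0.2424 (×9), 0.2121 (×13); sum = 17.666667.
I averages over the q = 57 poor units only: 17.666667 / 57 = 0.310.

0.310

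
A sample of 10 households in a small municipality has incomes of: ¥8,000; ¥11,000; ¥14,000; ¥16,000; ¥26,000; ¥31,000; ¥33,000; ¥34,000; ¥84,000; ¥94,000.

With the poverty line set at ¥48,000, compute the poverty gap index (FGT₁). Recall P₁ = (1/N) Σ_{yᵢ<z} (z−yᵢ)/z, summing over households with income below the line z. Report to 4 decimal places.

0.4396

Poor units: ¥8,000, ¥11,000, ¥14,000, ¥16,000, ¥26,000, ¥31,000, ¥33,000, ¥34,000 (q = 8 of N = 10).
Relative gaps: (48000−8000)/48000 = 0.8333; (48000−11000)/48000 = 0.7708; (48000−14000)/48000 = 0.7083; (48000−16000)/48000 = 0.6667; (48000−26000)/48000 = 0.4583; (48000−31000)/48000 = 0.3542; (48000−33000)/48000 = 0.3125; (48000−34000)/48000 = 0.2917.
Σ = 4.395833. Dividing by the full population N = 10 gives P₁ = 0.4396.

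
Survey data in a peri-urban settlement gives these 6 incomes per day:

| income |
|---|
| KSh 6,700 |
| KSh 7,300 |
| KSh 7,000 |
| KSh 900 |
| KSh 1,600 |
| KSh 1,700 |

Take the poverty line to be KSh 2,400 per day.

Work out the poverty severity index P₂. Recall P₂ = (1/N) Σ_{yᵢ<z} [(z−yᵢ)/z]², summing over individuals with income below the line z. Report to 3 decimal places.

0.098

Incomes under z: KSh 900, KSh 1,600, KSh 1,700 (q = 3 of N = 6).
Relative gaps: (2400−900)/2400 = 0.6250; (2400−1600)/2400 = 0.3333; (2400−1700)/2400 = 0.2917.
Squared: 0.3906; 0.1111; 0.0851.
Sum = 0.586806; P₂ = 0.586806 / 6 = 0.098.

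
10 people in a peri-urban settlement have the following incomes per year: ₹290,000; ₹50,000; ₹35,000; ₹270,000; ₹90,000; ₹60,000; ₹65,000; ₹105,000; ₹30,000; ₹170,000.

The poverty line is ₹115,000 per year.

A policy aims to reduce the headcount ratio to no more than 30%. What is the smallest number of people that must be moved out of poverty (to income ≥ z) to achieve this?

7 of the 10 people are poor, so H = 7/10 = 0.700.
A headcount ratio of at most 30% allows at most ⌊0.30 × 10⌋ = 3 poor people.
So at least 7 − 3 = 4 must be lifted.

4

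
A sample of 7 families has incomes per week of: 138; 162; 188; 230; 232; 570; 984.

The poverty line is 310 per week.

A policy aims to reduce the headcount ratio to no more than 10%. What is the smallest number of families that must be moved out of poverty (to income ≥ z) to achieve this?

5 of the 7 families are poor, so H = 5/7 = 0.714.
A headcount ratio of at most 10% allows at most ⌊0.10 × 7⌋ = 0 poor families.
So at least 5 − 0 = 5 must be lifted.

5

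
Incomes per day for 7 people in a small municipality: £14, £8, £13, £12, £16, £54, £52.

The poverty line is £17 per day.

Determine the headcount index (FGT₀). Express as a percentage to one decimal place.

71.4%

5 of the 7 people have income below £17.
H = 5/7 = 71.4%.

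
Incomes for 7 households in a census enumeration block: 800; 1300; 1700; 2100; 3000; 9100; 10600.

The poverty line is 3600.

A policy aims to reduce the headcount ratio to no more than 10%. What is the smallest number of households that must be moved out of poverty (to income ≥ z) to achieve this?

5

5 of the 7 households are poor, so H = 5/7 = 0.714.
A headcount ratio of at most 10% allows at most ⌊0.10 × 7⌋ = 0 poor households.
So at least 5 − 0 = 5 must be lifted.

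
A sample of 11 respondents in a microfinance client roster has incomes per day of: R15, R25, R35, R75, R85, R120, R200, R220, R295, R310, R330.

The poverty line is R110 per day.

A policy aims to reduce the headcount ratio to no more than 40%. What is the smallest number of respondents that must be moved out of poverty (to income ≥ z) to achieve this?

1

5 of the 11 respondents are poor, so H = 5/11 = 0.455.
A headcount ratio of at most 40% allows at most ⌊0.40 × 11⌋ = 4 poor respondents.
So at least 5 − 4 = 1 must be lifted.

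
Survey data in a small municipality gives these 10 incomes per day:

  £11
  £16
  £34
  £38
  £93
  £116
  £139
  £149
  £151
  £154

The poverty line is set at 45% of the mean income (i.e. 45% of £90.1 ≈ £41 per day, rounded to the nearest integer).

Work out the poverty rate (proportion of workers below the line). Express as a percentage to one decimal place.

40.0%

4 of the 10 workers have income below £41.
H = 4/10 = 40.0%.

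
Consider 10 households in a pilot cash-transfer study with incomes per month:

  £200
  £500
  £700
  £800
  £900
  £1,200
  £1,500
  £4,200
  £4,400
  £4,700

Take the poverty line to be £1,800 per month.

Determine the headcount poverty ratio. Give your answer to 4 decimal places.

0.7000

7 of the 10 households have income below £1,800.
H = 7/10 = 0.7000.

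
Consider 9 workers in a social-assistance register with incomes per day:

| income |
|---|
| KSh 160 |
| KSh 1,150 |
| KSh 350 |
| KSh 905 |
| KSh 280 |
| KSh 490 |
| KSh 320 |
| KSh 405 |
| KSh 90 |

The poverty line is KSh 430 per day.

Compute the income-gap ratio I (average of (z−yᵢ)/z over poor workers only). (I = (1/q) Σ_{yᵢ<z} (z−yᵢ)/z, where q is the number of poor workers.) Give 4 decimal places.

Below the line: KSh 90, KSh 160, KSh 280, KSh 320, KSh 350, KSh 405 (q = 6 of N = 9).
Shortfall ratios (z−y)/z: 0.7907, 0.6279, 0.3488, 0.2558, 0.1860, 0.0581; sum = 2.267442.
I averages over the q = 6 poor units only: 2.267442 / 6 = 0.3779.

0.3779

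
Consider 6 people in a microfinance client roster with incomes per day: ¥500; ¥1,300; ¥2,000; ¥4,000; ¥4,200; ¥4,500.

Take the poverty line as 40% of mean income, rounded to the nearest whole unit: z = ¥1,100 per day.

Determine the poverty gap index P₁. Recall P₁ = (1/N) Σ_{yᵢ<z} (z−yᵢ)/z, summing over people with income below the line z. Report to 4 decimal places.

0.0909

Incomes under z: ¥500 (q = 1 of N = 6).
Shortfall ratios: (1100−500)/1100 = 0.5455.
Σ = 0.545455. Dividing by the full population N = 6 gives P₁ = 0.0909.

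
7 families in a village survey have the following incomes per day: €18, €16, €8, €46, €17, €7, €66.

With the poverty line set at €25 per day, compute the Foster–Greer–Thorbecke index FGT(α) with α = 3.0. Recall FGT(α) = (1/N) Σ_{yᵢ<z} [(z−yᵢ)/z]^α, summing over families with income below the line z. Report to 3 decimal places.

0.113

Below z: €7, €8, €16, €17, €18 (q = 5 of N = 7).
Normalized shortfalls: (25−7)/25 = 0.7200; (25−8)/25 = 0.6800; (25−16)/25 = 0.3600; (25−17)/25 = 0.3200; (25−18)/25 = 0.2800.
Raised to α = 3.0: 0.37325; 0.31443; 0.04666; 0.03277; 0.02195.
Sum = 0.789056; FGT(3.0) = 0.789056 / 7 = 0.113.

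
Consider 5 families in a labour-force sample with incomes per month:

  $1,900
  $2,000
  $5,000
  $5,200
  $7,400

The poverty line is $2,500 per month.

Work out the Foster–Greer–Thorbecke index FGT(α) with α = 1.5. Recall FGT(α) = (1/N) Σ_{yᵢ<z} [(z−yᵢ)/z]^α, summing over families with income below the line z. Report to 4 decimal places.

Incomes under z: $1,900, $2,000 (q = 2 of N = 5).
Gap ratios (z−y)/z: (2500−1900)/2500 = 0.2400; (2500−2000)/2500 = 0.2000.
Raised to α = 1.5: 0.11758; 0.08944.
Sum = 0.207018; FGT(1.5) = 0.207018 / 5 = 0.0414.

0.0414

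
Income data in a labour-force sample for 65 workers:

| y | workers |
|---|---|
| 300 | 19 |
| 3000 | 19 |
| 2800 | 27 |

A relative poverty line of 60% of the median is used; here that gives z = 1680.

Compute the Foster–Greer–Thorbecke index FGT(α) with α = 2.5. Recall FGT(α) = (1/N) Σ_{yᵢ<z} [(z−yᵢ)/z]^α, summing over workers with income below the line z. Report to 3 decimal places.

0.179

Incomes under z: 19×300 (q = 19 of N = 65).
Gap ratios (z−y)/z: (1680−300)/1680 = 0.8214 (×19).
Raised to α = 2.5: 0.61154 (×19).
Sum = 11.619250; FGT(2.5) = 11.619250 / 65 = 0.179.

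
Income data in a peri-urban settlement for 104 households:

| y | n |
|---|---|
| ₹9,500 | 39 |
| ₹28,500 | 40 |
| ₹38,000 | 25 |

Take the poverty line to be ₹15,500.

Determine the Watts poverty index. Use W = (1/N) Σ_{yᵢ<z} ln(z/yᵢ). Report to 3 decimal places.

0.184

Below z: 39×₹9,500 (q = 39 of N = 104).
Log gaps: ln(15500/9500) = 0.4895 (×39).
W = 19.092381 / 104 = 0.184.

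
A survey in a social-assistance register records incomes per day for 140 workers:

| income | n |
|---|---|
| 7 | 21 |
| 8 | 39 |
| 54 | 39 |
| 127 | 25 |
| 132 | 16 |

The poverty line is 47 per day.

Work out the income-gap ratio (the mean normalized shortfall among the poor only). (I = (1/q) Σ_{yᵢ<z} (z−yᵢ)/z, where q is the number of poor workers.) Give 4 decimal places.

Below z: 21×7, 39×8 (q = 60 of N = 140).
Shortfall ratios (z−y)/z: 0.8511 (×21), 0.8298 (×39); sum = 50.234043.
The income-gap ratio divides by q (the poor only): 50.234043 / 60 = 0.8372.

0.8372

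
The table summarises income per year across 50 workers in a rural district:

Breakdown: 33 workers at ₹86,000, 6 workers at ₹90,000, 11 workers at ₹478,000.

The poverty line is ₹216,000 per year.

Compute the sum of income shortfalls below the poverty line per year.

Poor units: 33×₹86,000, 6×₹90,000 (q = 39 of N = 50).
Individual gaps: 33×(216000−86000) = 4290000; 6×(216000−90000) = 756000.
Aggregate gap = ₹5,046,000.

₹5,046,000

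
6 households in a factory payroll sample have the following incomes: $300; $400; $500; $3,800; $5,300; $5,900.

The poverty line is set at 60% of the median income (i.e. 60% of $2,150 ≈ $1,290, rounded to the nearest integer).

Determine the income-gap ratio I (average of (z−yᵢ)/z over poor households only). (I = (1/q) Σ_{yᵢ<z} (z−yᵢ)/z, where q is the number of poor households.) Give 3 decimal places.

0.690

Poor units: $300, $400, $500 (q = 3 of N = 6).
Relative gaps: 0.7674, 0.6899, 0.6124; sum = 2.069767.
The income-gap ratio divides by q (the poor only): 2.069767 / 3 = 0.690.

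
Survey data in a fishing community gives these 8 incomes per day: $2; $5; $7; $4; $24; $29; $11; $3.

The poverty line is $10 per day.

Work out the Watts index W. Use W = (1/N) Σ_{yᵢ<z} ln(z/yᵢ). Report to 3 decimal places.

0.597

Incomes under z: $2, $3, $4, $5, $7 (q = 5 of N = 8).
Log shortfalls: ln(10/2) = 1.6094; ln(10/3) = 1.2040; ln(10/4) = 0.9163; ln(10/5) = 0.6931; ln(10/7) = 0.3567.
W = 4.779524 / 8 = 0.597.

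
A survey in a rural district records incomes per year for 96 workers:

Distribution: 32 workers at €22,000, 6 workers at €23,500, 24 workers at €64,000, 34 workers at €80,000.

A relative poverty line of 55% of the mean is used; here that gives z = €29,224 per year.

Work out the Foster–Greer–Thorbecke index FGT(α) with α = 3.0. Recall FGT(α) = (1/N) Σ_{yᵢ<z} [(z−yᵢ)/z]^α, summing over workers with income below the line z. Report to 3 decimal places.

Poor units: 32×€22,000, 6×€23,500 (q = 38 of N = 96).
Relative gaps: (29224−22000)/29224 = 0.2472 (×32); (29224−23500)/29224 = 0.1959 (×6).
Raised to α = 3.0: 0.01510 (×32); 0.00751 (×6).
Sum = 0.528438; FGT(3.0) = 0.528438 / 96 = 0.006.

0.006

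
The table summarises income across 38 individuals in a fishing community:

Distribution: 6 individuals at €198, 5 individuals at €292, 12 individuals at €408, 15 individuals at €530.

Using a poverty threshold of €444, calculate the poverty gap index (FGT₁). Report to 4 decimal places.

0.1581

Below z: 6×€198, 5×€292, 12×€408 (q = 23 of N = 38).
Normalized shortfalls: (444−198)/444 = 0.5541 (×6); (444−292)/444 = 0.3423 (×5); (444−408)/444 = 0.0811 (×12).
Sum of shortfalls = 6.009009; P₁ averages over all N: 6.009009 / 38 = 0.1581.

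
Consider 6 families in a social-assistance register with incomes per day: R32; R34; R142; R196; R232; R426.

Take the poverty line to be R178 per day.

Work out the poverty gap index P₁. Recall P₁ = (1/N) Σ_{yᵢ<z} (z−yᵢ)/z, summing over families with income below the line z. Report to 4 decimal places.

0.3052

Incomes under z: R32, R34, R142 (q = 3 of N = 6).
Normalized shortfalls: (178−32)/178 = 0.8202; (178−34)/178 = 0.8090; (178−142)/178 = 0.2022.
Σ = 1.831461. Dividing by the full population N = 6 gives P₁ = 0.3052.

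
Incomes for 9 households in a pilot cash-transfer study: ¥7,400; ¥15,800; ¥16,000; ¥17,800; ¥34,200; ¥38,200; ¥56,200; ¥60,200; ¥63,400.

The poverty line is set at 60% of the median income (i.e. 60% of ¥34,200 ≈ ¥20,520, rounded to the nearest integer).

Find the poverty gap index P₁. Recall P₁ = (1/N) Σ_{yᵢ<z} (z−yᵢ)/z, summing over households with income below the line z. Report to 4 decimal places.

0.1358

Incomes under z: ¥7,400, ¥15,800, ¥16,000, ¥17,800 (q = 4 of N = 9).
Relative gaps: (20520−7400)/20520 = 0.6394; (20520−15800)/20520 = 0.2300; (20520−16000)/20520 = 0.2203; (20520−17800)/20520 = 0.1326.
Σ = 1.222222. Dividing by the full population N = 9 gives P₁ = 0.1358.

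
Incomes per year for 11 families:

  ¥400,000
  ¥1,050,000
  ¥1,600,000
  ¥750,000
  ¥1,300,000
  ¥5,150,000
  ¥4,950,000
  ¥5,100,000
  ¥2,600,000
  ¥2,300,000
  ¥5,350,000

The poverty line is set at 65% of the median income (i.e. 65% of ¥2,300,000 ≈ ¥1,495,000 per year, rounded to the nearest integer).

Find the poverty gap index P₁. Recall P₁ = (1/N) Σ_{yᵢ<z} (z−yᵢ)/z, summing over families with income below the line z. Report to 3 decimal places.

Incomes under z: ¥400,000, ¥750,000, ¥1,050,000, ¥1,300,000 (q = 4 of N = 11).
Shortfall ratios: (1495000−400000)/1495000 = 0.7324; (1495000−750000)/1495000 = 0.4983; (1495000−1050000)/1495000 = 0.2977; (1495000−1300000)/1495000 = 0.1304.
Sum of shortfalls = 1.658863; P₁ averages over all N: 1.658863 / 11 = 0.151.

0.151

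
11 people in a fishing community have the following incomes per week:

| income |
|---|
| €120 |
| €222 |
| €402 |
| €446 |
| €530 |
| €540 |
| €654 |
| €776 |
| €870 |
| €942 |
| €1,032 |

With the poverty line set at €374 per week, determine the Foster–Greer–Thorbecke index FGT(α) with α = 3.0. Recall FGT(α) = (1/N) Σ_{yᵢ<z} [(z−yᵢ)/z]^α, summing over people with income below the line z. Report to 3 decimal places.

Below z: €120, €222 (q = 2 of N = 11).
Shortfall ratios: (374−120)/374 = 0.6791; (374−222)/374 = 0.4064.
Raised to α = 3.0: 0.31325; 0.06713.
Sum = 0.380376; FGT(3.0) = 0.380376 / 11 = 0.035.

0.035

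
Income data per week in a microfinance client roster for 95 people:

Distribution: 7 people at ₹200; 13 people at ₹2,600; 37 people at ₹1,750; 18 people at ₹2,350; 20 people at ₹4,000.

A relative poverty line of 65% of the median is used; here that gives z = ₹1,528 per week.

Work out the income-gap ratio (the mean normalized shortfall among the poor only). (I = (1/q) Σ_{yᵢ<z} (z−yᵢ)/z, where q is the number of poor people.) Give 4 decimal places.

Below the line: 7×₹200 (q = 7 of N = 95).
Shortfall ratios (z−y)/z: 0.8691 (×7); sum = 6.083770.
I averages over the q = 7 poor units only: 6.083770 / 7 = 0.8691.

0.8691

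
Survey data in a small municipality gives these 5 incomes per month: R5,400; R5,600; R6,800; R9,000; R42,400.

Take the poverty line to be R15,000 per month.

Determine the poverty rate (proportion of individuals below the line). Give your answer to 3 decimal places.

4 of the 5 individuals have income below R15,000.
H = 4/5 = 0.800.

0.800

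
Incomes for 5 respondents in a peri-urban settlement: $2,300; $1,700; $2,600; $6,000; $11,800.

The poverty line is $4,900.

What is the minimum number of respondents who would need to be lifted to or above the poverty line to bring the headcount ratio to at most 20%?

2

Currently q = 3 of N = 5 are below the line (H = 0.600).
A headcount ratio of at most 20% allows at most ⌊0.20 × 5⌋ = 1 poor respondents.
So at least 3 − 1 = 2 must be lifted.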